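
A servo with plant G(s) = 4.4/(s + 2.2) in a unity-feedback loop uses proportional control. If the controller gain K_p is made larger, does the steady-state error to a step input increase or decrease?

decrease

e_ss = 1/(1 + K_p·G(0)); a larger K_p raises the denominator, so e_ss decreases.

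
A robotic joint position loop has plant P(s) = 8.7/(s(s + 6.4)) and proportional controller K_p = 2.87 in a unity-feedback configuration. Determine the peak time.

The closed-loop denominator s² + 6.4s + 24.97 gives ω_n = √24.97 = 4.997 and ζ = 6.4/(2ω_n) = 0.6404.
Damped frequency ω_d = ω_n√(1−ζ²) = 3.838 rad/s, so peak time T_p = π/ω_d = 0.819 s.

T_p = 0.819 s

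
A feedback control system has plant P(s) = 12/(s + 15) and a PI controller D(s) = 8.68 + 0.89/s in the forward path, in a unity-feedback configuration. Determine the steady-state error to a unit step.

The open loop D(s)P(s) has a pole at the origin (type 1), so the static position error constant is infinite and e_ss = 1/(1+∞) = 0.

0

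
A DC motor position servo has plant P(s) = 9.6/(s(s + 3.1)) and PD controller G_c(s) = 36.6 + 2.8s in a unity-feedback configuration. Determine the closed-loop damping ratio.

ζ = 0.8

Forward path: (36.6 + 2.8s)·9.6/(s(s+3.1)). The closed-loop characteristic equation is s² + (3.1 + 9.6·2.8)s + 9.6·36.6 = 0.
That is s² + 29.98s + 351.4 = 0, so ω_n = 18.74 rad/s and ζ = 29.98/(2·18.74) = 0.7997.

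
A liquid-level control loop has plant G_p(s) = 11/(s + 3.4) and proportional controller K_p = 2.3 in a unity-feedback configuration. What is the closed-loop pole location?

s = -28.7

Closed-loop transfer function: T(s) = K_p·G_p(s)/(1 + K_p·G_p(s)) = 25.3/(s + 3.4 + 25.3) = 25.3/(s + 28.7).
The closed-loop pole is at s = −28.7.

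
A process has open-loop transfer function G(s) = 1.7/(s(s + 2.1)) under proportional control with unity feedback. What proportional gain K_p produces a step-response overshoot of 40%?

K_p = 8.27

From %OS = 100·exp(−πζ/√(1−ζ²)) = 40%, ζ = −ln(0.4)/√(π²+ln²(0.4)) = 0.28.
Characteristic equation s² + 2.1s + 1.7K_p = 0 gives ζ = 2.1/(2√(1.7K_p)).
Setting ζ = 0.28: √(1.7K_p) = 2.1/(2·0.28) = 3.75, so K_p = 14.06/1.7 = 8.27.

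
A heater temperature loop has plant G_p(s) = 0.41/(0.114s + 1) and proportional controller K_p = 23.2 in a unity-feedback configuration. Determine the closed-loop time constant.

Closed loop: T(s) = K_p·G_p/(1+K_p·G_p) = 9.512/(0.114s + 1 + 9.512), with pole at s = −(1 + 9.512)/0.114 = −92.21.
Closed-loop time constant τ = 1/92.21 = 0.0108 s.

τ = 0.0108 s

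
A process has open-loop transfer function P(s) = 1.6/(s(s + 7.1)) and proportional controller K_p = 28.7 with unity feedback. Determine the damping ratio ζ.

ζ = 0.524

The closed-loop denominator is s(s+7.1) + 28.7·1.6 = s² + 7.1s + 45.92.
So ω_n² = 45.92 ⇒ ω_n = 6.776 rad/s, and ζ = 7.1/(2ω_n) = 0.524.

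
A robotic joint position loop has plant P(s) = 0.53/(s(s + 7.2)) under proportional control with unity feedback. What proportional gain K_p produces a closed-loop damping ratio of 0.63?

K_p = 61.6

Closed-loop characteristic equation: s² + 7.2s + K_p·0.53 = 0.
So ω_n = √(0.53K_p) and 2ζω_n = 7.2, giving ζ = 7.2/(2√(0.53K_p)).
Setting ζ = 0.63: √(0.53K_p) = 7.2/(2·0.63) = 5.714, so K_p = 32.65/0.53 = 61.6.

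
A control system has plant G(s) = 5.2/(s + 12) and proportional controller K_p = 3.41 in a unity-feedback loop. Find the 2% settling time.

Closed-loop transfer function: T(s) = K_p·G(s)/(1 + K_p·G(s)) = 17.73/(s + 12 + 17.73) = 17.73/(s + 29.73).
Time constant τ = 1/29.73 = 0.03363 s, so the 2% settling time is about 4τ = 0.135 s.

T_s ≈ 0.135 s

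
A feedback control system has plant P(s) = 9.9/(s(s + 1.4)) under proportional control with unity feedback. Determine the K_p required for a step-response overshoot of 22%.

K_p = 0.263

From %OS = 100·exp(−πζ/√(1−ζ²)) = 22%, ζ = −ln(0.22)/√(π²+ln²(0.22)) = 0.4342.
Characteristic equation s² + 1.4s + 9.9K_p = 0 gives ζ = 1.4/(2√(9.9K_p)).
Setting ζ = 0.4342: √(9.9K_p) = 1.4/(2·0.4342) = 1.612, so K_p = 2.599/9.9 = 0.263.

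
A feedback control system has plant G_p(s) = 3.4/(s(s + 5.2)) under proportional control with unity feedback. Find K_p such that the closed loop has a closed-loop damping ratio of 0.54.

K_p = 6.82

Closed-loop characteristic equation: s² + 5.2s + K_p·3.4 = 0.
So ω_n = √(3.4K_p) and 2ζω_n = 5.2, giving ζ = 5.2/(2√(3.4K_p)).
Setting ζ = 0.54: √(3.4K_p) = 5.2/(2·0.54) = 4.815, so K_p = 23.18/3.4 = 6.82.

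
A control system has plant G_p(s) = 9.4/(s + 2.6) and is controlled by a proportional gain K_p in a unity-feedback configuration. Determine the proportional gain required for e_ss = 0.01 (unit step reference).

For a type-0 loop with proportional control, e_ss = 1/(1 + K_p·G_p(0)).
G_p(0) = 3.615. Require 1/(1 + K_p·3.615) = 0.01, so 1 + 3.615·K_p = 100.
K_p = (100 − 1)/3.615 = 27.4.

K_p = 27.4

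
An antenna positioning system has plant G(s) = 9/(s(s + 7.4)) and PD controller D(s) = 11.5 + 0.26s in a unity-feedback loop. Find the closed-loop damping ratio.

Forward path: (11.5 + 0.26s)·9/(s(s+7.4)). The closed-loop characteristic equation is s² + (7.4 + 9·0.26)s + 9·11.5 = 0.
That is s² + 9.74s + 103.5 = 0, so ω_n = 10.17 rad/s and ζ = 9.74/(2·10.17) = 0.4787.

ζ = 0.479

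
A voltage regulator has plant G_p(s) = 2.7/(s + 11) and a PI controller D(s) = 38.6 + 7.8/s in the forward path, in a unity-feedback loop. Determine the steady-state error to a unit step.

0

The open loop D(s)G_p(s) has a pole at the origin (type 1), so the static position error constant is infinite and e_ss = 1/(1+∞) = 0.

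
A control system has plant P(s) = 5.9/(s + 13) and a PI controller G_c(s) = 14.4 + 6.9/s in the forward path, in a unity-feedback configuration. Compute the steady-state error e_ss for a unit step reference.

The open loop G_c(s)P(s) has a pole at the origin (type 1), so the static position error constant is infinite and e_ss = 1/(1+∞) = 0.

0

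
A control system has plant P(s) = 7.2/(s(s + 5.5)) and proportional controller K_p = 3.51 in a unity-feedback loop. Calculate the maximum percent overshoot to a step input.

12.8%

Closed-loop characteristic equation: s² + 5.5s + 25.27 = 0, so ω_n = 5.027 rad/s and ζ = 5.5/(2·5.027) = 0.547.
%OS = 100·exp(−πζ/√(1−ζ²)) = 100·exp(−π·0.547/√0.7008) = 12.8%.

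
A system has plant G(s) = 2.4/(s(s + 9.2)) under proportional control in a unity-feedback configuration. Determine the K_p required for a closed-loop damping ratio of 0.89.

Closed-loop characteristic equation: s² + 9.2s + K_p·2.4 = 0.
So ω_n = √(2.4K_p) and 2ζω_n = 9.2, giving ζ = 9.2/(2√(2.4K_p)).
Setting ζ = 0.89: √(2.4K_p) = 9.2/(2·0.89) = 5.169, so K_p = 26.71/2.4 = 11.1.

K_p = 11.1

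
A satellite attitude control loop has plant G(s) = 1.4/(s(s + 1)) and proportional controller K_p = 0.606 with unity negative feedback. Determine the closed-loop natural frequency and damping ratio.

1 + K_p·G(s) = 0 gives s² + 1s + 0.8484 = 0.
So ω_n² = 0.8484 ⇒ ω_n = 0.9211 rad/s, and ζ = 1/(2ω_n) = 0.543.

ω_n = 0.921 rad/s, ζ = 0.543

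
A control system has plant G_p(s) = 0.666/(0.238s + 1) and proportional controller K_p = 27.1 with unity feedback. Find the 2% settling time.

T_s ≈ 0.05 s

Closed loop: T(s) = K_p·G_p/(1+K_p·G_p) = 18.05/(0.238s + 1 + 18.05), with pole at s = −(1 + 18.05)/0.238 = −80.04.
τ = 1/80.04 = 0.01249 s, so 2% settling time ≈ 4τ = 0.05 s.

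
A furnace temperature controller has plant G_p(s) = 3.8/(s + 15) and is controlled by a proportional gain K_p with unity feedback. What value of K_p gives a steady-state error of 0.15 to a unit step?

The loop is type 0, so e_ss(step) = 1/(1 + K_pos) with K_pos = K_p·G_p(0).
G_p(0) = 0.2533. Require 1/(1 + K_p·0.2533) = 0.15, so 1 + 0.2533·K_p = 6.667.
K_p = (6.667 − 1)/0.2533 = 22.4.

K_p = 22.4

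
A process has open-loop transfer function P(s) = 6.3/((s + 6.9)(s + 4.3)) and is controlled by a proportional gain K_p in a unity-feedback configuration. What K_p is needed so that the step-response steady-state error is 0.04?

K_p = 113

The loop is type 0, so e_ss(step) = 1/(1 + K_pos) with K_pos = K_p·P(0).
P(0) = 0.2123. Require 1/(1 + K_p·0.2123) = 0.04, so 1 + 0.2123·K_p = 25.
K_p = (25 − 1)/0.2123 = 113.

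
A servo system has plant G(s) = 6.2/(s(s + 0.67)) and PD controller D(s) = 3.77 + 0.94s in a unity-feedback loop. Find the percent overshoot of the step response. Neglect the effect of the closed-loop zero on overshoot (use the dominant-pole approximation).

5.78%

Forward path: (3.77 + 0.94s)·6.2/(s(s+0.67)). The closed-loop characteristic equation is s² + (0.67 + 6.2·0.94)s + 6.2·3.77 = 0.
That is s² + 6.498s + 23.37 = 0, so ω_n = 4.835 rad/s and ζ = 6.498/(2·4.835) = 0.672.
%OS = 100·exp(−πζ/√(1−ζ²)) = 5.78%.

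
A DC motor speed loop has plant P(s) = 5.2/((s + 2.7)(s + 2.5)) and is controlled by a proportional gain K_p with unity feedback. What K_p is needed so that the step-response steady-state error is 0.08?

Steady-state error for a unit step on this type-0 loop is 1/(1 + K_p·P(0)).
P(0) = 0.7704. Require 1/(1 + K_p·0.7704) = 0.08, so 1 + 0.7704·K_p = 12.5.
K_p = (12.5 − 1)/0.7704 = 14.9.

K_p = 14.9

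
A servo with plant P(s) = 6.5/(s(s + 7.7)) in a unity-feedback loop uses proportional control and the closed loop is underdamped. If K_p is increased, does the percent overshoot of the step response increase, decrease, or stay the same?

Characteristic equation s² + 7.7s + K_p·6.5 = 0: raising K_p raises ω_n while 2ζω_n = 7.7 is fixed, so ζ falls and overshoot grows.

increase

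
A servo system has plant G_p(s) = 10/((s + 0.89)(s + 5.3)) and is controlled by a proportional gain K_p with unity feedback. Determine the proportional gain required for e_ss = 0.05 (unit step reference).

K_p = 8.96

For a type-0 loop with proportional control, e_ss = 1/(1 + K_p·G_p(0)).
G_p(0) = 2.12. Require 1/(1 + K_p·2.12) = 0.05, so 1 + 2.12·K_p = 20.
K_p = (20 − 1)/2.12 = 8.96.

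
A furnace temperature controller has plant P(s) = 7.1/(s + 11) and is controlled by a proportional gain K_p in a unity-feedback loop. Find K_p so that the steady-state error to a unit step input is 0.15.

K_p = 8.78

The loop is type 0, so e_ss(step) = 1/(1 + K_pos) with K_pos = K_p·P(0).
P(0) = 0.6455. Require 1/(1 + K_p·0.6455) = 0.15, so 1 + 0.6455·K_p = 6.667.
K_p = (6.667 − 1)/0.6455 = 8.78.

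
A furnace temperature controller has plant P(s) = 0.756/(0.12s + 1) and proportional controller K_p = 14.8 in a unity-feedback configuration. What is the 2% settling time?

Closed loop: T(s) = K_p·P/(1+K_p·P) = 11.19/(0.12s + 1 + 11.19), with pole at s = −(1 + 11.19)/0.12 = −101.6.
τ = 1/101.6 = 0.009845 s, so 2% settling time ≈ 4τ = 0.0394 s.

T_s ≈ 0.0394 s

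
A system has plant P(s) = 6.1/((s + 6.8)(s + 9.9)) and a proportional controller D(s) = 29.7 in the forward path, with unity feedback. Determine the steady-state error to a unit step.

The loop is type 0. Static position error constant K_pos = D(0)·P(0) = 29.7·0.09061 = 2.691.
Steady-state error to a unit step: e_ss = 1/(1+K_pos) = 1/3.691 = 0.271.

0.271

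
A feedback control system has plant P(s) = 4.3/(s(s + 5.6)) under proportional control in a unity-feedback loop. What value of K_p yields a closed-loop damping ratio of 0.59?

K_p = 5.24

Closed-loop characteristic equation: s² + 5.6s + K_p·4.3 = 0.
So ω_n = √(4.3K_p) and 2ζω_n = 5.6, giving ζ = 5.6/(2√(4.3K_p)).
Setting ζ = 0.59: √(4.3K_p) = 5.6/(2·0.59) = 4.746, so K_p = 22.52/4.3 = 5.24.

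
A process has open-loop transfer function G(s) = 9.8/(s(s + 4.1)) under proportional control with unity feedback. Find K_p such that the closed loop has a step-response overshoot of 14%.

K_p = 1.52

From %OS = 100·exp(−πζ/√(1−ζ²)) = 14%, ζ = −ln(0.14)/√(π²+ln²(0.14)) = 0.5305.
Characteristic equation s² + 4.1s + 9.8K_p = 0 gives ζ = 4.1/(2√(9.8K_p)).
Setting ζ = 0.5305: √(9.8K_p) = 4.1/(2·0.5305) = 3.864, so K_p = 14.93/9.8 = 1.52.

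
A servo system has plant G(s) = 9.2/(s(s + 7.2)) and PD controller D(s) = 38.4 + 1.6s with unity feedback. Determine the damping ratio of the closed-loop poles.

ζ = 0.583

Forward path: (38.4 + 1.6s)·9.2/(s(s+7.2)). The closed-loop characteristic equation is s² + (7.2 + 9.2·1.6)s + 9.2·38.4 = 0.
That is s² + 21.92s + 353.3 = 0, so ω_n = 18.8 rad/s and ζ = 21.92/(2·18.8) = 0.5831.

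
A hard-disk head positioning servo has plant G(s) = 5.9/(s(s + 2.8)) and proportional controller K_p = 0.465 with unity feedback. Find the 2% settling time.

T_s ≈ 2.86 s

From 1 + K_pG(s) = 0: s² + 2.8s + 2.744 = 0 ⇒ ω_n = 1.656, ζ = 0.8452.
2% settling time T_s ≈ 4/(ζω_n) = 4/1.4 = 2.86 s.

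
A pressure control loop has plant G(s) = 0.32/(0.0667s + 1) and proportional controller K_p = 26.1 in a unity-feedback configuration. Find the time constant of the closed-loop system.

τ = 0.00713 s

Closed loop: T(s) = K_p·G/(1+K_p·G) = 8.352/(0.0667s + 1 + 8.352), with pole at s = −(1 + 8.352)/0.0667 = −140.2.
Closed-loop time constant τ = 1/140.2 = 0.00713 s.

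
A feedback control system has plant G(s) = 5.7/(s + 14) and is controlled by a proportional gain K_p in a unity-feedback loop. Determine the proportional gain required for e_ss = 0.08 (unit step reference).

K_p = 28.2

Steady-state error for a unit step on this type-0 loop is 1/(1 + K_p·G(0)).
G(0) = 0.4071. Require 1/(1 + K_p·0.4071) = 0.08, so 1 + 0.4071·K_p = 12.5.
K_p = (12.5 − 1)/0.4071 = 28.2.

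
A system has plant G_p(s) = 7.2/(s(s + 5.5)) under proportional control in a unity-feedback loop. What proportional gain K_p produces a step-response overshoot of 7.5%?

From %OS = 100·exp(−πζ/√(1−ζ²)) = 7.5%, ζ = −ln(0.075)/√(π²+ln²(0.075)) = 0.6362.
Characteristic equation s² + 5.5s + 7.2K_p = 0 gives ζ = 5.5/(2√(7.2K_p)).
Setting ζ = 0.6362: √(7.2K_p) = 5.5/(2·0.6362) = 4.323, so K_p = 18.69/7.2 = 2.6.

K_p = 2.6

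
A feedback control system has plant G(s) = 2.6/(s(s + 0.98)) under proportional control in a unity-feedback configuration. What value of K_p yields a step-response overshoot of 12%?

K_p = 0.295

From %OS = 100·exp(−πζ/√(1−ζ²)) = 12%, ζ = −ln(0.12)/√(π²+ln²(0.12)) = 0.5594.
Characteristic equation s² + 0.98s + 2.6K_p = 0 gives ζ = 0.98/(2√(2.6K_p)).
Setting ζ = 0.5594: √(2.6K_p) = 0.98/(2·0.5594) = 0.8759, so K_p = 0.7672/2.6 = 0.295.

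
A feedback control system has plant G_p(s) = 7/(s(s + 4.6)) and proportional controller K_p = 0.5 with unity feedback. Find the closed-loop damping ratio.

ζ = 1.23

1 + K_p·G_p(s) = 0 gives s² + 4.6s + 3.5 = 0.
Matching s² + 2ζω_n s + ω_n²: ω_n = √3.5 = 1.871 rad/s and 2ζω_n = 4.6, so ζ = 4.6/(2·1.871) = 1.23.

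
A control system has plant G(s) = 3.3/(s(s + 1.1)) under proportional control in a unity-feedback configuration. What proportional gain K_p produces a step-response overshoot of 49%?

K_p = 1.87

From %OS = 100·exp(−πζ/√(1−ζ²)) = 49%, ζ = −ln(0.49)/√(π²+ln²(0.49)) = 0.2214.
Characteristic equation s² + 1.1s + 3.3K_p = 0 gives ζ = 1.1/(2√(3.3K_p)).
Setting ζ = 0.2214: √(3.3K_p) = 1.1/(2·0.2214) = 2.484, so K_p = 6.17/3.3 = 1.87.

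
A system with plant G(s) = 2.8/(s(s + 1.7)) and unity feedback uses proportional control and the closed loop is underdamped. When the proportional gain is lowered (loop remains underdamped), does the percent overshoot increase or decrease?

decrease

ζ = 1.7/(2√(2.8K_p)) rises as K_p falls; higher damping means less overshoot.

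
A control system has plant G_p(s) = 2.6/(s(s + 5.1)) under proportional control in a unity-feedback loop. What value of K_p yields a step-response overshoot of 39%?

K_p = 30.3

From %OS = 100·exp(−πζ/√(1−ζ²)) = 39%, ζ = −ln(0.39)/√(π²+ln²(0.39)) = 0.2871.
Characteristic equation s² + 5.1s + 2.6K_p = 0 gives ζ = 5.1/(2√(2.6K_p)).
Setting ζ = 0.2871: √(2.6K_p) = 5.1/(2·0.2871) = 8.882, so K_p = 78.89/2.6 = 30.3.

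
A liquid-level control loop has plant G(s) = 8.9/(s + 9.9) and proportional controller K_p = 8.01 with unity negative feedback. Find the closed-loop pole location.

s = -81.19

Closed-loop transfer function: T(s) = K_p·G(s)/(1 + K_p·G(s)) = 71.29/(s + 9.9 + 71.29) = 71.29/(s + 81.19).
The closed-loop pole is at s = −81.19.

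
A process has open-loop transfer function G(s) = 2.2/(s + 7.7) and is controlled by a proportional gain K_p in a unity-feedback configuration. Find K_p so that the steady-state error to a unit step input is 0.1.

Steady-state error for a unit step on this type-0 loop is 1/(1 + K_p·G(0)).
G(0) = 0.2857. Require 1/(1 + K_p·0.2857) = 0.1, so 1 + 0.2857·K_p = 10.
K_p = (10 − 1)/0.2857 = 31.5.

K_p = 31.5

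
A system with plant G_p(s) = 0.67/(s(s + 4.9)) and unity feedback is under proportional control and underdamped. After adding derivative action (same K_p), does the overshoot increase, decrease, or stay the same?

decrease

With PD the characteristic equation becomes s² + (a + K·K_d)s + K·K_p = 0; the damping term grows, ζ rises, overshoot falls.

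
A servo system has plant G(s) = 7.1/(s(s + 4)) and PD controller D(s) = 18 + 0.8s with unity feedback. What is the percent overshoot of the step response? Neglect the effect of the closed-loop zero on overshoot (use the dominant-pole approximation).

Forward path: (18 + 0.8s)·7.1/(s(s+4)). The closed-loop characteristic equation is s² + (4 + 7.1·0.8)s + 7.1·18 = 0.
That is s² + 9.68s + 127.8 = 0, so ω_n = 11.3 rad/s and ζ = 9.68/(2·11.3) = 0.4281.
%OS = 100·exp(−πζ/√(1−ζ²)) = 22.6%.

22.6%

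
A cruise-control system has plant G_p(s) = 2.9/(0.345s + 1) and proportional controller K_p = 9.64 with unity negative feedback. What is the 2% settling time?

Closed loop: T(s) = K_p·G_p/(1+K_p·G_p) = 27.96/(0.345s + 1 + 27.96), with pole at s = −(1 + 27.96)/0.345 = −83.93.
τ = 1/83.93 = 0.01191 s, so 2% settling time ≈ 4τ = 0.0477 s.

T_s ≈ 0.0477 s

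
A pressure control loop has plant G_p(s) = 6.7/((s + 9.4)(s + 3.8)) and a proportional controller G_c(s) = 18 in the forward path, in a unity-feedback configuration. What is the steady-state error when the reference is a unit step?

The loop is type 0. Static position error constant K_pos = G_c(0)·G_p(0) = 18·0.1876 = 3.376.
Steady-state error to a unit step: e_ss = 1/(1+K_pos) = 1/4.376 = 0.229.

0.229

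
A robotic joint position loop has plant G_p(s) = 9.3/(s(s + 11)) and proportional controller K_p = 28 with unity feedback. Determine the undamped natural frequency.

ω_n = 16.1 rad/s

1 + K_p·G_p(s) = 0 gives s² + 11s + 260.4 = 0.
Matching s² + 2ζω_n s + ω_n²: ω_n = √260.4 = 16.14 rad/s and 2ζω_n = 11, so ζ = 11/(2·16.14) = 0.341.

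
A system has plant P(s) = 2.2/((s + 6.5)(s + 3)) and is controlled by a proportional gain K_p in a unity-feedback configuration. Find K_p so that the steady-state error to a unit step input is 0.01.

The loop is type 0, so e_ss(step) = 1/(1 + K_pos) with K_pos = K_p·P(0).
P(0) = 0.1128. Require 1/(1 + K_p·0.1128) = 0.01, so 1 + 0.1128·K_p = 100.
K_p = (100 − 1)/0.1128 = 877.

K_p = 877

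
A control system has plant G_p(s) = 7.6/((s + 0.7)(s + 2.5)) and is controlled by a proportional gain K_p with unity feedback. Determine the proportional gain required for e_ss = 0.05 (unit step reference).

The loop is type 0, so e_ss(step) = 1/(1 + K_pos) with K_pos = K_p·G_p(0).
G_p(0) = 4.343. Require 1/(1 + K_p·4.343) = 0.05, so 1 + 4.343·K_p = 20.
K_p = (20 − 1)/4.343 = 4.38.

K_p = 4.38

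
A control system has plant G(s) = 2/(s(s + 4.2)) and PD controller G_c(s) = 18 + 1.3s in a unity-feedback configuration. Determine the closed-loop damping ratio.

ζ = 0.567

Forward path: (18 + 1.3s)·2/(s(s+4.2)). The closed-loop characteristic equation is s² + (4.2 + 2·1.3)s + 2·18 = 0.
That is s² + 6.8s + 36 = 0, so ω_n = 6 rad/s and ζ = 6.8/(2·6) = 0.5667.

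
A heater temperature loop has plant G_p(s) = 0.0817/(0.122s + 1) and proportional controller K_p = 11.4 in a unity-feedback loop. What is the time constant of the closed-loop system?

Closed loop: T(s) = K_p·G_p/(1+K_p·G_p) = 0.9314/(0.122s + 1 + 0.9314), with pole at s = −(1 + 0.9314)/0.122 = −15.83.
Closed-loop time constant τ = 1/15.83 = 0.0632 s.

τ = 0.0632 s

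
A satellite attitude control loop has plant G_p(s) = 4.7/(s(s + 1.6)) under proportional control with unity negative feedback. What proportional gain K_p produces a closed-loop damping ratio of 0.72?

K_p = 0.263

Closed-loop characteristic equation: s² + 1.6s + K_p·4.7 = 0.
So ω_n = √(4.7K_p) and 2ζω_n = 1.6, giving ζ = 1.6/(2√(4.7K_p)).
Setting ζ = 0.72: √(4.7K_p) = 1.6/(2·0.72) = 1.111, so K_p = 1.235/4.7 = 0.263.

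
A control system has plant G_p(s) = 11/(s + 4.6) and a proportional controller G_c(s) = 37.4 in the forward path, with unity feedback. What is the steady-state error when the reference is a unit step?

0.0111

The loop is type 0. Static position error constant K_pos = G_c(0)·G_p(0) = 37.4·2.391 = 89.43.
Steady-state error to a unit step: e_ss = 1/(1+K_pos) = 1/90.43 = 0.0111.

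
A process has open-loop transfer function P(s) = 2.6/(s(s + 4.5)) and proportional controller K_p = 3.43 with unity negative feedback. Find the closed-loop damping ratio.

With unity feedback the closed-loop characteristic equation is s² + 4.5s + 3.43·2.6 = s² + 4.5s + 8.918 = 0.
Matching s² + 2ζω_n s + ω_n²: ω_n = √8.918 = 2.986 rad/s and 2ζω_n = 4.5, so ζ = 4.5/(2·2.986) = 0.753.

ζ = 0.753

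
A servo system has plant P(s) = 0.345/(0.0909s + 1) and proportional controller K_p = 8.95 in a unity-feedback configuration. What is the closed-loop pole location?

Closed loop: T(s) = K_p·P/(1+K_p·P) = 3.088/(0.0909s + 1 + 3.088), with pole at s = −(1 + 3.088)/0.0909 = −44.97.

s = -44.97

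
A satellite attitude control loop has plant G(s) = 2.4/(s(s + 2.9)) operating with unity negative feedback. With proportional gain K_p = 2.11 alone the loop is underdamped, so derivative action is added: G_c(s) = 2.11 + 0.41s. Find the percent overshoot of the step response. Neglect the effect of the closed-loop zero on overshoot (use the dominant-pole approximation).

Forward path: (2.11 + 0.41s)·2.4/(s(s+2.9)). The closed-loop characteristic equation is s² + (2.9 + 2.4·0.41)s + 2.4·2.11 = 0.
That is s² + 3.884s + 5.064 = 0, so ω_n = 2.25 rad/s and ζ = 3.884/(2·2.25) = 0.863.
%OS = 100·exp(−πζ/√(1−ζ²)) = 0.467%.

0.467%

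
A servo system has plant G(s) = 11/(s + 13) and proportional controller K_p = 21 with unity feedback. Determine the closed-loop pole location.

Closed-loop transfer function: T(s) = K_p·G(s)/(1 + K_p·G(s)) = 231/(s + 13 + 231) = 231/(s + 244).
The closed-loop pole is at s = −244.

s = -244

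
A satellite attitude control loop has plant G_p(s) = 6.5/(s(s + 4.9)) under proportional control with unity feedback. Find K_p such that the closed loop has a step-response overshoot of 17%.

From %OS = 100·exp(−πζ/√(1−ζ²)) = 17%, ζ = −ln(0.17)/√(π²+ln²(0.17)) = 0.4913.
Characteristic equation s² + 4.9s + 6.5K_p = 0 gives ζ = 4.9/(2√(6.5K_p)).
Setting ζ = 0.4913: √(6.5K_p) = 4.9/(2·0.4913) = 4.987, so K_p = 24.87/6.5 = 3.83.

K_p = 3.83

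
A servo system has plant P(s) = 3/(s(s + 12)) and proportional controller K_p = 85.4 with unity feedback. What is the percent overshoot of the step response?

28.1%

The closed-loop denominator s² + 12s + 256.2 gives ω_n = √256.2 = 16.01 and ζ = 12/(2ω_n) = 0.3749.
%OS = 100·exp(−πζ/√(1−ζ²)) = 100·exp(−π·0.3749/√0.8595) = 28.1%.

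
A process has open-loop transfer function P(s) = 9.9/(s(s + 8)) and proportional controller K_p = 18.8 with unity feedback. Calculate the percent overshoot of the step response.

From 1 + K_pP(s) = 0: s² + 8s + 186.1 = 0 ⇒ ω_n = 13.64, ζ = 0.2932.
%OS = 100·exp(−πζ/√(1−ζ²)) = 100·exp(−π·0.2932/√0.914) = 38.2%.

38.2%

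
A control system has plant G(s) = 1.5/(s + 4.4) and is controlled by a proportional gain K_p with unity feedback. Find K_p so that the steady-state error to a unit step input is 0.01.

K_p = 290

For a type-0 loop with proportional control, e_ss = 1/(1 + K_p·G(0)).
G(0) = 0.3409. Require 1/(1 + K_p·0.3409) = 0.01, so 1 + 0.3409·K_p = 100.
K_p = (100 − 1)/0.3409 = 290.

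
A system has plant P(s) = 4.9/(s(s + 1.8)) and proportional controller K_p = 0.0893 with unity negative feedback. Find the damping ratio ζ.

ζ = 1.36

1 + K_p·P(s) = 0 gives s² + 1.8s + 0.4376 = 0.
So ω_n² = 0.4376 ⇒ ω_n = 0.6615 rad/s, and ζ = 1.8/(2ω_n) = 1.36.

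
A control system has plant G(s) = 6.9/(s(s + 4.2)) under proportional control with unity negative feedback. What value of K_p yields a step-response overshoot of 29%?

From %OS = 100·exp(−πζ/√(1−ζ²)) = 29%, ζ = −ln(0.29)/√(π²+ln²(0.29)) = 0.3666.
Characteristic equation s² + 4.2s + 6.9K_p = 0 gives ζ = 4.2/(2√(6.9K_p)).
Setting ζ = 0.3666: √(6.9K_p) = 4.2/(2·0.3666) = 5.728, so K_p = 32.81/6.9 = 4.76.

K_p = 4.76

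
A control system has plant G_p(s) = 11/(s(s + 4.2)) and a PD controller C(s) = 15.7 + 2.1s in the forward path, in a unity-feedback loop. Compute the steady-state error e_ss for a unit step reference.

0

The open loop C(s)G_p(s) has a pole at the origin (type 1), so the static position error constant is infinite and e_ss = 1/(1+∞) = 0.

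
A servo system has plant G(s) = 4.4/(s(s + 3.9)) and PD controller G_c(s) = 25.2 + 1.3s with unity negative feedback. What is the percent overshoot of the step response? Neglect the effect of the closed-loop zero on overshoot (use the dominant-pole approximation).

Forward path: (25.2 + 1.3s)·4.4/(s(s+3.9)). The closed-loop characteristic equation is s² + (3.9 + 4.4·1.3)s + 4.4·25.2 = 0.
That is s² + 9.62s + 110.9 = 0, so ω_n = 10.53 rad/s and ζ = 9.62/(2·10.53) = 0.4568.
%OS = 100·exp(−πζ/√(1−ζ²)) = 19.9%.

19.9%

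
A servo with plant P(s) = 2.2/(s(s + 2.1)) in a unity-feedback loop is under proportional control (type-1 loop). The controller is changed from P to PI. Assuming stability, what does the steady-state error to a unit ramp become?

The integrator raises the loop to type 2, so K_v → ∞ and e_ss to a ramp is zero.

0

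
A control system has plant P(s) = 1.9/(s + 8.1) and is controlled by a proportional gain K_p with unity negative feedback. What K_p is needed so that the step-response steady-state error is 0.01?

K_p = 422

For a type-0 loop with proportional control, e_ss = 1/(1 + K_p·P(0)).
P(0) = 0.2346. Require 1/(1 + K_p·0.2346) = 0.01, so 1 + 0.2346·K_p = 100.
K_p = (100 − 1)/0.2346 = 422.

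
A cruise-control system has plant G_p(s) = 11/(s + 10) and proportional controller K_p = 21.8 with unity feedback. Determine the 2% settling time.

Closed-loop transfer function: T(s) = K_p·G_p(s)/(1 + K_p·G_p(s)) = 239.8/(s + 10 + 239.8) = 239.8/(s + 249.8).
Time constant τ = 1/249.8 = 0.004003 s, so the 2% settling time is about 4τ = 0.016 s.

T_s ≈ 0.016 s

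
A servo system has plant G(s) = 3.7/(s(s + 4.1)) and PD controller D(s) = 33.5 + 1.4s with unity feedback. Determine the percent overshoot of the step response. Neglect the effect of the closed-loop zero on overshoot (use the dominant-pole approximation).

Forward path: (33.5 + 1.4s)·3.7/(s(s+4.1)). The closed-loop characteristic equation is s² + (4.1 + 3.7·1.4)s + 3.7·33.5 = 0.
That is s² + 9.28s + 124 = 0, so ω_n = 11.13 rad/s and ζ = 9.28/(2·11.13) = 0.4168.
%OS = 100·exp(−πζ/√(1−ζ²)) = 23.7%.

23.7%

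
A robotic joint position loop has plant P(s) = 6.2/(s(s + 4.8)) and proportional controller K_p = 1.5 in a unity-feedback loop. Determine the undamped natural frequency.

1 + K_p·P(s) = 0 gives s² + 4.8s + 9.3 = 0.
Matching s² + 2ζω_n s + ω_n²: ω_n = √9.3 = 3.05 rad/s and 2ζω_n = 4.8, so ζ = 4.8/(2·3.05) = 0.787.

ω_n = 3.05 rad/s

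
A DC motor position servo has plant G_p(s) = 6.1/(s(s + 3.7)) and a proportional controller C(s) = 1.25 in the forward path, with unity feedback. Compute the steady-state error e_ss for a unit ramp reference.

The loop has one pole at the origin (type 1). Velocity error constant K_v = lim_{s→0} s·C(s)G_p(s) = 1.25·6.1/3.7 = 2.061.
Steady-state error to a unit ramp: e_ss = 1/K_v = 0.485.

0.485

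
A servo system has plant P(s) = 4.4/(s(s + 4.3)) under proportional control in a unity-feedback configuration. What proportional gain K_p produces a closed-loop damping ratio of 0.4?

K_p = 6.57

Closed-loop characteristic equation: s² + 4.3s + K_p·4.4 = 0.
So ω_n = √(4.4K_p) and 2ζω_n = 4.3, giving ζ = 4.3/(2√(4.4K_p)).
Setting ζ = 0.4: √(4.4K_p) = 4.3/(2·0.4) = 5.375, so K_p = 28.89/4.4 = 6.57.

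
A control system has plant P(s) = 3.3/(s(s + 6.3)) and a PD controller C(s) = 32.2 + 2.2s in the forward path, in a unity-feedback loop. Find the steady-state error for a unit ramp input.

The loop has one pole at the origin (type 1). Velocity error constant K_v = lim_{s→0} s·C(s)P(s) = 32.2·3.3/6.3 = 16.87.
Steady-state error to a unit ramp: e_ss = 1/K_v = 0.0593.

0.0593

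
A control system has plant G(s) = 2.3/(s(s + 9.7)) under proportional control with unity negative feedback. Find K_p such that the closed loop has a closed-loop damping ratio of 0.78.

Closed-loop characteristic equation: s² + 9.7s + K_p·2.3 = 0.
So ω_n = √(2.3K_p) and 2ζω_n = 9.7, giving ζ = 9.7/(2√(2.3K_p)).
Setting ζ = 0.78: √(2.3K_p) = 9.7/(2·0.78) = 6.218, so K_p = 38.66/2.3 = 16.8.

K_p = 16.8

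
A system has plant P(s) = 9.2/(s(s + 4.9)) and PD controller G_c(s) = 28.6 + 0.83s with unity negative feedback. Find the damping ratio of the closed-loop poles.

ζ = 0.386

Forward path: (28.6 + 0.83s)·9.2/(s(s+4.9)). The closed-loop characteristic equation is s² + (4.9 + 9.2·0.83)s + 9.2·28.6 = 0.
That is s² + 12.54s + 263.1 = 0, so ω_n = 16.22 rad/s and ζ = 12.54/(2·16.22) = 0.3864.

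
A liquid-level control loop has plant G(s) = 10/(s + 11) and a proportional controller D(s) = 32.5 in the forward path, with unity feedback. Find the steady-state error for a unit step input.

0.0327

The loop is type 0. Static position error constant K_pos = D(0)·G(0) = 32.5·0.9091 = 29.55.
Steady-state error to a unit step: e_ss = 1/(1+K_pos) = 1/30.55 = 0.0327.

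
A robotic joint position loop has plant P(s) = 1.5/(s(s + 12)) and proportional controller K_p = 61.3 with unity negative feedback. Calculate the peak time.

From 1 + K_pP(s) = 0: s² + 12s + 91.95 = 0 ⇒ ω_n = 9.589, ζ = 0.6257.
Damped frequency ω_d = ω_n√(1−ζ²) = 7.48 rad/s, so peak time T_p = π/ω_d = 0.42 s.

T_p = 0.42 s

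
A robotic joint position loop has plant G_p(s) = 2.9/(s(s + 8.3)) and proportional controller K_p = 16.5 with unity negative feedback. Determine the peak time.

From 1 + K_pG_p(s) = 0: s² + 8.3s + 47.85 = 0 ⇒ ω_n = 6.917, ζ = 0.5999.
Damped frequency ω_d = ω_n√(1−ζ²) = 5.534 rad/s, so peak time T_p = π/ω_d = 0.568 s.

T_p = 0.568 s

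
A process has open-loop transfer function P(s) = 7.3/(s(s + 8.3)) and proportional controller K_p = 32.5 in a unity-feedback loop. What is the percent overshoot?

Closed-loop characteristic equation: s² + 8.3s + 237.2 = 0, so ω_n = 15.4 rad/s and ζ = 8.3/(2·15.4) = 0.2694.
%OS = 100·exp(−πζ/√(1−ζ²)) = 100·exp(−π·0.2694/√0.9274) = 41.5%.

41.5%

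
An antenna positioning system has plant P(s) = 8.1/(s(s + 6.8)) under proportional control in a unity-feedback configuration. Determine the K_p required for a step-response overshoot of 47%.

K_p = 26.1

From %OS = 100·exp(−πζ/√(1−ζ²)) = 47%, ζ = −ln(0.47)/√(π²+ln²(0.47)) = 0.2337.
Characteristic equation s² + 6.8s + 8.1K_p = 0 gives ζ = 6.8/(2√(8.1K_p)).
Setting ζ = 0.2337: √(8.1K_p) = 6.8/(2·0.2337) = 14.55, so K_p = 211.7/8.1 = 26.1.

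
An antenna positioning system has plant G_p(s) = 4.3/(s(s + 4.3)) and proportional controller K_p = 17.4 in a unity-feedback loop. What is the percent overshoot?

44.7%

Closed-loop characteristic equation: s² + 4.3s + 74.82 = 0, so ω_n = 8.65 rad/s and ζ = 4.3/(2·8.65) = 0.2486.
%OS = 100·exp(−πζ/√(1−ζ²)) = 100·exp(−π·0.2486/√0.9382) = 44.7%.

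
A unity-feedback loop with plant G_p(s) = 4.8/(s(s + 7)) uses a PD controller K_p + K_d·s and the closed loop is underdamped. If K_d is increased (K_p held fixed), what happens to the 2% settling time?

decrease

Characteristic equation s² + (7 + 4.8K_d)s + 4.8K_p = 0: raising K_d increases ζω_n = (7+4.8K_d)/2 while the loop stays underdamped, so T_s ≈ 4/(ζω_n) decreases.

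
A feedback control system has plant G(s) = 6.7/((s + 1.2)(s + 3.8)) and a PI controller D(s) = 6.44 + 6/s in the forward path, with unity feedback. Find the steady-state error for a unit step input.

0

The open loop D(s)G(s) has a pole at the origin (type 1), so the static position error constant is infinite and e_ss = 1/(1+∞) = 0.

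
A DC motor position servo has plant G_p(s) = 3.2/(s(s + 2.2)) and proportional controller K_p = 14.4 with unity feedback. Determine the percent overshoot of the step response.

59.7%

Closed-loop characteristic equation: s² + 2.2s + 46.08 = 0, so ω_n = 6.788 rad/s and ζ = 2.2/(2·6.788) = 0.162.
%OS = 100·exp(−πζ/√(1−ζ²)) = 100·exp(−π·0.162/√0.9737) = 59.7%.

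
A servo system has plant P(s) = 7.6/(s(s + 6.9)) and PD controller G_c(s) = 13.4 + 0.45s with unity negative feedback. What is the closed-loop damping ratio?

ζ = 0.511

Forward path: (13.4 + 0.45s)·7.6/(s(s+6.9)). The closed-loop characteristic equation is s² + (6.9 + 7.6·0.45)s + 7.6·13.4 = 0.
That is s² + 10.32s + 101.8 = 0, so ω_n = 10.09 rad/s and ζ = 10.32/(2·10.09) = 0.5113.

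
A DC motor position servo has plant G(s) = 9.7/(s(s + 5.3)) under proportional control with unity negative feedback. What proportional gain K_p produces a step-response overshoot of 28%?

K_p = 5.13

From %OS = 100·exp(−πζ/√(1−ζ²)) = 28%, ζ = −ln(0.28)/√(π²+ln²(0.28)) = 0.3755.
Characteristic equation s² + 5.3s + 9.7K_p = 0 gives ζ = 5.3/(2√(9.7K_p)).
Setting ζ = 0.3755: √(9.7K_p) = 5.3/(2·0.3755) = 7.057, so K_p = 49.79/9.7 = 5.13.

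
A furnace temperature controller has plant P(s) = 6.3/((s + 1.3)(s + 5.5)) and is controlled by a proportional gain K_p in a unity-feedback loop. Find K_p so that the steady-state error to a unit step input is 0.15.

For a type-0 loop with proportional control, e_ss = 1/(1 + K_p·P(0)).
P(0) = 0.8811. Require 1/(1 + K_p·0.8811) = 0.15, so 1 + 0.8811·K_p = 6.667.
K_p = (6.667 − 1)/0.8811 = 6.43.

K_p = 6.43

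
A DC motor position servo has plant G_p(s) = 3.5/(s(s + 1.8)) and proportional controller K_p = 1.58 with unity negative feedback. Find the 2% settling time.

The closed-loop denominator s² + 1.8s + 5.53 gives ω_n = √5.53 = 2.352 and ζ = 1.8/(2ω_n) = 0.3827.
2% settling time T_s ≈ 4/(ζω_n) = 4/0.9 = 4.44 s.

T_s ≈ 4.44 s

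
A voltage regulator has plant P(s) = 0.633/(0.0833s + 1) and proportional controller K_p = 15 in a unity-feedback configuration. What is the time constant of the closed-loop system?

Closed loop: T(s) = K_p·P/(1+K_p·P) = 9.495/(0.0833s + 1 + 9.495), with pole at s = −(1 + 9.495)/0.0833 = −126.
Closed-loop time constant τ = 1/126 = 0.00794 s.

τ = 0.00794 s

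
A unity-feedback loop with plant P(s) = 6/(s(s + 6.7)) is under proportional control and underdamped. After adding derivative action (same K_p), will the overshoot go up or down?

decrease

With PD the characteristic equation becomes s² + (a + K·K_d)s + K·K_p = 0; the damping term grows, ζ rises, overshoot falls.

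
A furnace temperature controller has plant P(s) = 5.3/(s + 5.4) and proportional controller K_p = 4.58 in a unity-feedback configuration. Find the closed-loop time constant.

Closed-loop transfer function: T(s) = K_p·P(s)/(1 + K_p·P(s)) = 24.27/(s + 5.4 + 24.27) = 24.27/(s + 29.67).
Time constant τ = 1/29.67 = 0.0337 s.

τ = 0.0337 s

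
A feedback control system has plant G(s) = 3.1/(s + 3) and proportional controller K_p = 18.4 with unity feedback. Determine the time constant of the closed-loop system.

τ = 0.0167 s

Closed-loop transfer function: T(s) = K_p·G(s)/(1 + K_p·G(s)) = 57.04/(s + 3 + 57.04) = 57.04/(s + 60.04).
Time constant τ = 1/60.04 = 0.0167 s.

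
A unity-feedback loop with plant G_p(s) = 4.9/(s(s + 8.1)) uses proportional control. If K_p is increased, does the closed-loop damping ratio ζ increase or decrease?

ζ = 8.1/(2√(4.9K_p)); increasing K_p raises the denominator, so ζ falls.

decrease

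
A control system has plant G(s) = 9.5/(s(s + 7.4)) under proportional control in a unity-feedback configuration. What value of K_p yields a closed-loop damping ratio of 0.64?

K_p = 3.52

Closed-loop characteristic equation: s² + 7.4s + K_p·9.5 = 0.
So ω_n = √(9.5K_p) and 2ζω_n = 7.4, giving ζ = 7.4/(2√(9.5K_p)).
Setting ζ = 0.64: √(9.5K_p) = 7.4/(2·0.64) = 5.781, so K_p = 33.42/9.5 = 3.52.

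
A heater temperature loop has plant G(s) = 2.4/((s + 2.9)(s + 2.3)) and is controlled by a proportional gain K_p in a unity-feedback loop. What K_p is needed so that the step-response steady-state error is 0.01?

K_p = 275

For a type-0 loop with proportional control, e_ss = 1/(1 + K_p·G(0)).
G(0) = 0.3598. Require 1/(1 + K_p·0.3598) = 0.01, so 1 + 0.3598·K_p = 100.
K_p = (100 − 1)/0.3598 = 275.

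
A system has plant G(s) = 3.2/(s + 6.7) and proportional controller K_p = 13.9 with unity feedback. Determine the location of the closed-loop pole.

Closed-loop transfer function: T(s) = K_p·G(s)/(1 + K_p·G(s)) = 44.48/(s + 6.7 + 44.48) = 44.48/(s + 51.18).
The closed-loop pole is at s = −51.18.

s = -51.18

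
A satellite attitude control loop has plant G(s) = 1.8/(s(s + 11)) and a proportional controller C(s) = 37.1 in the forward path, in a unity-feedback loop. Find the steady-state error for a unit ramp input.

0.165

The loop has one pole at the origin (type 1). Velocity error constant K_v = lim_{s→0} s·C(s)G(s) = 37.1·1.8/11 = 6.071.
Steady-state error to a unit ramp: e_ss = 1/K_v = 0.165.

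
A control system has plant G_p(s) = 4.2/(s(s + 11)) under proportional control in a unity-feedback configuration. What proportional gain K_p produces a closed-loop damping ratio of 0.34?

K_p = 62.3

Closed-loop characteristic equation: s² + 11s + K_p·4.2 = 0.
So ω_n = √(4.2K_p) and 2ζω_n = 11, giving ζ = 11/(2√(4.2K_p)).
Setting ζ = 0.34: √(4.2K_p) = 11/(2·0.34) = 16.18, so K_p = 261.7/4.2 = 62.3.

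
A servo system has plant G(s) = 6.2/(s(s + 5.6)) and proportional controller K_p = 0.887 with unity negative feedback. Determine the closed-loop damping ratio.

1 + K_p·G(s) = 0 gives s² + 5.6s + 5.499 = 0.
So ω_n² = 5.499 ⇒ ω_n = 2.345 rad/s, and ζ = 5.6/(2ω_n) = 1.19.

ζ = 1.19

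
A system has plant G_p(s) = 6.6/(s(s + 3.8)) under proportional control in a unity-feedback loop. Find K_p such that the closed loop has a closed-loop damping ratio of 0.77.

Closed-loop characteristic equation: s² + 3.8s + K_p·6.6 = 0.
So ω_n = √(6.6K_p) and 2ζω_n = 3.8, giving ζ = 3.8/(2√(6.6K_p)).
Setting ζ = 0.77: √(6.6K_p) = 3.8/(2·0.77) = 2.468, so K_p = 6.089/6.6 = 0.923.

K_p = 0.923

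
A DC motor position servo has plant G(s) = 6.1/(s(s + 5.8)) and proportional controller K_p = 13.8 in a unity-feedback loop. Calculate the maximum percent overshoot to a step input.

35.1%

The closed-loop denominator s² + 5.8s + 84.18 gives ω_n = √84.18 = 9.175 and ζ = 5.8/(2ω_n) = 0.3161.
%OS = 100·exp(−πζ/√(1−ζ²)) = 100·exp(−π·0.3161/√0.9001) = 35.1%.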